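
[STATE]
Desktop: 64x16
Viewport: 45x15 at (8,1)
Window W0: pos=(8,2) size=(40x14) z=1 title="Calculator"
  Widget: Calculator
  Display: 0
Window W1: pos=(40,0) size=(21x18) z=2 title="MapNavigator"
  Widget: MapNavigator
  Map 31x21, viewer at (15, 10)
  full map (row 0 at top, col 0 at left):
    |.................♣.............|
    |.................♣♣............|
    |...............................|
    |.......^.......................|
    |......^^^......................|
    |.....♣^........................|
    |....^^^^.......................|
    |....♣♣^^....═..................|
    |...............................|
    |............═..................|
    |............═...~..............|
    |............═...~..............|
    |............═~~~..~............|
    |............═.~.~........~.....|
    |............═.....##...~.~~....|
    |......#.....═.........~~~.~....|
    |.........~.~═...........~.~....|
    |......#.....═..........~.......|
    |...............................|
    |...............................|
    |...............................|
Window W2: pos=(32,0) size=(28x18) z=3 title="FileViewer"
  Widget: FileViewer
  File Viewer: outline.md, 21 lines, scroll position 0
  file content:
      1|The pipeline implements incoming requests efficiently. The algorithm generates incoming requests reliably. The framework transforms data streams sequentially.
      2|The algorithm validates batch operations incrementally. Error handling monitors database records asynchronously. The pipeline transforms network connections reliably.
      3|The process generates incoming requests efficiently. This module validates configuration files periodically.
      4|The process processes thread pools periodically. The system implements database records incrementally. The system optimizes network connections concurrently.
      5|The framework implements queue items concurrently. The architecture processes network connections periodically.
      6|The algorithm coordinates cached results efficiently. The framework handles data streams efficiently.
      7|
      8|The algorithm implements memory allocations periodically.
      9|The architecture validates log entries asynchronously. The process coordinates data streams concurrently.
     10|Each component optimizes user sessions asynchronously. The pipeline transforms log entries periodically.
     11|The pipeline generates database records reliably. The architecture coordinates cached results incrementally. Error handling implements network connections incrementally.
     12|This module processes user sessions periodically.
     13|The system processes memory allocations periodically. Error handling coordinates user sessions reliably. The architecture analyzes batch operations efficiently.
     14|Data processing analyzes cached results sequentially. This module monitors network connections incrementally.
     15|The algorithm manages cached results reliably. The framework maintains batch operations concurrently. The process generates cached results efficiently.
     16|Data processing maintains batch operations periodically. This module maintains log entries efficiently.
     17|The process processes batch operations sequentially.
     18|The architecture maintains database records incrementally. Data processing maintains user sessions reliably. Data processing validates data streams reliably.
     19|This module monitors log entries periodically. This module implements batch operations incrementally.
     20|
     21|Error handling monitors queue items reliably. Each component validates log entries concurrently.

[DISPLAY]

                        ┃ FileViewer         
┏━━━━━━━━━━━━━━━━━━━━━━━┠────────────────────
┃ Calculator            ┃The pipeline impleme
┠───────────────────────┃The algorithm valida
┃                       ┃The process generate
┃┌───┬───┬───┬───┐      ┃The process processe
┃│ 7 │ 8 │ 9 │ ÷ │      ┃The framework implem
┃├───┼───┼───┼───┤      ┃The algorithm coordi
┃│ 4 │ 5 │ 6 │ × │      ┃                    
┃├───┼───┼───┼───┤      ┃The algorithm implem
┃│ 1 │ 2 │ 3 │ - │      ┃The architecture val
┃├───┼───┼───┼───┤      ┃Each component optim
┃│ 0 │ . │ = │ + │      ┃The pipeline generat
┃└───┴───┴───┴───┘      ┃This module processe
┗━━━━━━━━━━━━━━━━━━━━━━━┃The system processes


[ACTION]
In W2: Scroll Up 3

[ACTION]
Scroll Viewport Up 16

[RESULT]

                        ┏━━━━━━━━━━━━━━━━━━━━
                        ┃ FileViewer         
┏━━━━━━━━━━━━━━━━━━━━━━━┠────────────────────
┃ Calculator            ┃The pipeline impleme
┠───────────────────────┃The algorithm valida
┃                       ┃The process generate
┃┌───┬───┬───┬───┐      ┃The process processe
┃│ 7 │ 8 │ 9 │ ÷ │      ┃The framework implem
┃├───┼───┼───┼───┤      ┃The algorithm coordi
┃│ 4 │ 5 │ 6 │ × │      ┃                    
┃├───┼───┼───┼───┤      ┃The algorithm implem
┃│ 1 │ 2 │ 3 │ - │      ┃The architecture val
┃├───┼───┼───┼───┤      ┃Each component optim
┃│ 0 │ . │ = │ + │      ┃The pipeline generat
┃└───┴───┴───┴───┘      ┃This module processe


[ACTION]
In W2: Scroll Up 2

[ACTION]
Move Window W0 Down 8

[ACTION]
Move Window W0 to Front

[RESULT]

                        ┏━━━━━━━━━━━━━━━━━━━━
                        ┃ FileViewer         
┏━━━━━━━━━━━━━━━━━━━━━━━━━━━━━━━━━━━━━━┓─────
┃ Calculator                           ┃pleme
┠──────────────────────────────────────┨alida
┃                                     0┃erate
┃┌───┬───┬───┬───┐                     ┃cesse
┃│ 7 │ 8 │ 9 │ ÷ │                     ┃mplem
┃├───┼───┼───┼───┤                     ┃oordi
┃│ 4 │ 5 │ 6 │ × │                     ┃     
┃├───┼───┼───┼───┤                     ┃mplem
┃│ 1 │ 2 │ 3 │ - │                     ┃e val
┃├───┼───┼───┼───┤                     ┃optim
┃│ 0 │ . │ = │ + │                     ┃nerat
┃└───┴───┴───┴───┘                     ┃cesse


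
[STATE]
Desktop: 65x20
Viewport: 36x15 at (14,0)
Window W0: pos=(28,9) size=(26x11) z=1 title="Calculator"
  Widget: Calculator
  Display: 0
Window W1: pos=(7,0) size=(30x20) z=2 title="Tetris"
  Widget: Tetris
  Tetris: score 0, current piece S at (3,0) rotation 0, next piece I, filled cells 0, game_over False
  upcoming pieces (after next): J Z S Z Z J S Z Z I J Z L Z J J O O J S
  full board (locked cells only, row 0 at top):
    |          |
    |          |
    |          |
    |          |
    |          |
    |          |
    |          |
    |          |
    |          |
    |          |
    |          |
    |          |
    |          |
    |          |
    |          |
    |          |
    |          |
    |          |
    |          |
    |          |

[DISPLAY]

━━━━━━━━━━━━━━━━━━━━━━┓             
s                     ┃             
──────────────────────┨             
    │Next:            ┃             
    │████             ┃             
    │                 ┃             
    │                 ┃             
    │                 ┃             
    │                 ┃             
    │Score:           ┃━━━━━━━━━━━━━
    │0                ┃tor          
    │                 ┃─────────────
    │                 ┃             
    │                 ┃┬───┬───┐    
    │                 ┃│ 9 │ ÷ │    


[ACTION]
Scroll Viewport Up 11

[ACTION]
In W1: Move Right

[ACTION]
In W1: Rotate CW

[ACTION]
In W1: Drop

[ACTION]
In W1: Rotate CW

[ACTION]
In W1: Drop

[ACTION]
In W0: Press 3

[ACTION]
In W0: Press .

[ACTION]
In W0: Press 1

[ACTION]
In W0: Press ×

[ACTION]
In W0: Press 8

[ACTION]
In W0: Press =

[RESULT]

━━━━━━━━━━━━━━━━━━━━━━┓             
s                     ┃             
──────────────────────┨             
    │Next:            ┃             
    │████             ┃             
    │                 ┃             
    │                 ┃             
    │                 ┃             
    │                 ┃             
    │Score:           ┃━━━━━━━━━━━━━
    │0                ┃tor          
    │                 ┃─────────────
    │                 ┃            2
    │                 ┃┬───┬───┐    
    │                 ┃│ 9 │ ÷ │    


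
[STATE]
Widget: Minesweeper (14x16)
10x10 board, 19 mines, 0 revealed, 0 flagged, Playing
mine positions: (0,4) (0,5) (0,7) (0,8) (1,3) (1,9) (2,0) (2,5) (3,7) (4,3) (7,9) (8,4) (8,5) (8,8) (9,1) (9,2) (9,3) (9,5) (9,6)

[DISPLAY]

■■■■■■■■■■    
■■■■■■■■■■    
■■■■■■■■■■    
■■■■■■■■■■    
■■■■■■■■■■    
■■■■■■■■■■    
■■■■■■■■■■    
■■■■■■■■■■    
■■■■■■■■■■    
■■■■■■■■■■    
              
              
              
              
              
              


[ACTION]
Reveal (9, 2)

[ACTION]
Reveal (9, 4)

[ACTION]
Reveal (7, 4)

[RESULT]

■■■■✹✹■✹✹■    
■■■✹■■■■■✹    
✹■■■■✹■■■■    
■■■■■■■✹■■    
■■■✹■■■■■■    
■■■■■■■■■■    
■■■■■■■■■■    
■■■■■■■■■✹    
■■■■✹✹■■✹■    
■✹✹✹■✹✹■■■    
              
              
              
              
              
              


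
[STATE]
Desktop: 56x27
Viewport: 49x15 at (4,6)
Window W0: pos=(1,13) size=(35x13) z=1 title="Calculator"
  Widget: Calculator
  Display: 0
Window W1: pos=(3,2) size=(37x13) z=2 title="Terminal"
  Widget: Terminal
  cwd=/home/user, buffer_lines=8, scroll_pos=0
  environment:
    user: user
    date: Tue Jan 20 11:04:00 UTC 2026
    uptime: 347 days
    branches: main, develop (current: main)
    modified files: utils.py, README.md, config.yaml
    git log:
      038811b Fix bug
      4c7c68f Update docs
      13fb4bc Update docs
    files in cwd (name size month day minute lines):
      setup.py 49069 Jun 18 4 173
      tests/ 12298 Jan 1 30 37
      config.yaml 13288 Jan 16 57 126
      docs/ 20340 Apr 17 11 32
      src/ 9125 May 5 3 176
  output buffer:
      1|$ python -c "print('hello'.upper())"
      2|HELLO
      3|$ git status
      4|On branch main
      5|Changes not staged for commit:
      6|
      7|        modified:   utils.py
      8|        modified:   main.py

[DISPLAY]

HELLO                              ┃             
$ git status                       ┃             
On branch main                     ┃             
Changes not staged for commit:     ┃             
                                   ┃             
        modified:   utils.py       ┃             
        modified:   main.py        ┃             
$ █                                ┃             
━━━━━━━━━━━━━━━━━━━━━━━━━━━━━━━━━━━┛             
───────────────────────────────┨                 
                              0┃                 
──┬───┬───┬───┐                ┃                 
7 │ 8 │ 9 │ ÷ │                ┃                 
──┼───┼───┼───┤                ┃                 
4 │ 5 │ 6 │ × │                ┃                 


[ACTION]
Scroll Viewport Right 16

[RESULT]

LO                              ┃                
it status                       ┃                
branch main                     ┃                
nges not staged for commit:     ┃                
                                ┃                
     modified:   utils.py       ┃                
     modified:   main.py        ┃                
                                ┃                
━━━━━━━━━━━━━━━━━━━━━━━━━━━━━━━━┛                
────────────────────────────┨                    
                           0┃                    
───┬───┬───┐                ┃                    
 8 │ 9 │ ÷ │                ┃                    
───┼───┼───┤                ┃                    
 5 │ 6 │ × │                ┃                    


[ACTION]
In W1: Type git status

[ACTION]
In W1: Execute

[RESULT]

it status                       ┃                
branch main                     ┃                
nges not staged for commit:     ┃                
                                ┃                
     modified:   utils.py       ┃                
     modified:   README.md      ┃                
     modified:   config.yaml    ┃                
                                ┃                
━━━━━━━━━━━━━━━━━━━━━━━━━━━━━━━━┛                
────────────────────────────┨                    
                           0┃                    
───┬───┬───┐                ┃                    
 8 │ 9 │ ÷ │                ┃                    
───┼───┼───┤                ┃                    
 5 │ 6 │ × │                ┃                    


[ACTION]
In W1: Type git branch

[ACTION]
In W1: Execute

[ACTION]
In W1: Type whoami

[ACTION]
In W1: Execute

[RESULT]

     modified:   README.md      ┃                
     modified:   config.yaml    ┃                
it branch                       ┃                
ain                             ┃                
evelop                          ┃                
hoami                           ┃                
r                               ┃                
                                ┃                
━━━━━━━━━━━━━━━━━━━━━━━━━━━━━━━━┛                
────────────────────────────┨                    
                           0┃                    
───┬───┬───┐                ┃                    
 8 │ 9 │ ÷ │                ┃                    
───┼───┼───┤                ┃                    
 5 │ 6 │ × │                ┃                    


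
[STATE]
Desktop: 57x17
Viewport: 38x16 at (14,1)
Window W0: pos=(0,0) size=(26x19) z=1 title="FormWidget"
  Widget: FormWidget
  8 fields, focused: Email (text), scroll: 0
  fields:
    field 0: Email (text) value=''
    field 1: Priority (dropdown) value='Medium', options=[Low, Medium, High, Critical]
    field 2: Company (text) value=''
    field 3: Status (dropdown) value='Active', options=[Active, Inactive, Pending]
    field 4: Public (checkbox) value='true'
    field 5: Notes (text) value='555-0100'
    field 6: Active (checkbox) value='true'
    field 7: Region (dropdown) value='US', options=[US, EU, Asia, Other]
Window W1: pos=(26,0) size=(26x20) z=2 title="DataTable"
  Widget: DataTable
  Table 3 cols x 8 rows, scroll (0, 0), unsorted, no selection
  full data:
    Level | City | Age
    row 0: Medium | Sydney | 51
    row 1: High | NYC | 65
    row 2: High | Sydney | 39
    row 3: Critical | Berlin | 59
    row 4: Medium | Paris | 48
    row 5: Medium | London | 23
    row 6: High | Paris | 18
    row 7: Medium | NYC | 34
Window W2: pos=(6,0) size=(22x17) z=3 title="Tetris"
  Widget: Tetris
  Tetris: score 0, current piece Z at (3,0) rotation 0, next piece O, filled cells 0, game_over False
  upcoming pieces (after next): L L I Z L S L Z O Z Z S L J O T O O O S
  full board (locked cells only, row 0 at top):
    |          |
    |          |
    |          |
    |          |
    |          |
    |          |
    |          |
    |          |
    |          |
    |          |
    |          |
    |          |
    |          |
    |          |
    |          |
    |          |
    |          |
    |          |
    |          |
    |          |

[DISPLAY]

             ┃DataTable              ┃
─────────────┨───────────────────────┨
   │Next:    ┃evel   │City  │Age     ┃
   │▓▓       ┃───────┼──────┼───     ┃
   │▓▓       ┃edium  │Sydney│51      ┃
   │         ┃igh    │NYC   │65      ┃
   │         ┃igh    │Sydney│39      ┃
   │         ┃ritical│Berlin│59      ┃
   │Score:   ┃edium  │Paris │48      ┃
   │0        ┃edium  │London│23      ┃
   │         ┃igh    │Paris │18      ┃
   │         ┃edium  │NYC   │34      ┃
   │         ┃                       ┃
   │         ┃                       ┃
   │         ┃                       ┃
━━━━━━━━━━━━━┛                       ┃


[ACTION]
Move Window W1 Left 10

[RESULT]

             ┃             ┃          
─────────────┨─────────────┨          
   │Next:    ┃ty  │Age     ┃          
   │▓▓       ┃────┼───     ┃          
   │▓▓       ┃dney│51      ┃          
   │         ┃C   │65      ┃          
   │         ┃dney│39      ┃          
   │         ┃rlin│59      ┃          
   │Score:   ┃ris │48      ┃          
   │0        ┃ndon│23      ┃          
   │         ┃ris │18      ┃          
   │         ┃C   │34      ┃          
   │         ┃             ┃          
   │         ┃             ┃          
   │         ┃             ┃          
━━━━━━━━━━━━━┛             ┃          


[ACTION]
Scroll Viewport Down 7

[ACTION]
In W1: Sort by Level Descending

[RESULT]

             ┃             ┃          
─────────────┨─────────────┨          
   │Next:    ┃ty  │Age     ┃          
   │▓▓       ┃────┼───     ┃          
   │▓▓       ┃dney│51      ┃          
   │         ┃ris │48      ┃          
   │         ┃ndon│23      ┃          
   │         ┃C   │34      ┃          
   │Score:   ┃C   │65      ┃          
   │0        ┃dney│39      ┃          
   │         ┃ris │18      ┃          
   │         ┃rlin│59      ┃          
   │         ┃             ┃          
   │         ┃             ┃          
   │         ┃             ┃          
━━━━━━━━━━━━━┛             ┃          


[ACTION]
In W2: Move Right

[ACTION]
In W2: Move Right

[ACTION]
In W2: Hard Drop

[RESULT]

             ┃             ┃          
─────────────┨─────────────┨          
   │Next:    ┃ty  │Age     ┃          
   │  ▒      ┃────┼───     ┃          
   │▒▒▒      ┃dney│51      ┃          
   │         ┃ris │48      ┃          
   │         ┃ndon│23      ┃          
   │         ┃C   │34      ┃          
   │Score:   ┃C   │65      ┃          
   │0        ┃dney│39      ┃          
   │         ┃ris │18      ┃          
   │         ┃rlin│59      ┃          
   │         ┃             ┃          
   │         ┃             ┃          
▓  │         ┃             ┃          
━━━━━━━━━━━━━┛             ┃          


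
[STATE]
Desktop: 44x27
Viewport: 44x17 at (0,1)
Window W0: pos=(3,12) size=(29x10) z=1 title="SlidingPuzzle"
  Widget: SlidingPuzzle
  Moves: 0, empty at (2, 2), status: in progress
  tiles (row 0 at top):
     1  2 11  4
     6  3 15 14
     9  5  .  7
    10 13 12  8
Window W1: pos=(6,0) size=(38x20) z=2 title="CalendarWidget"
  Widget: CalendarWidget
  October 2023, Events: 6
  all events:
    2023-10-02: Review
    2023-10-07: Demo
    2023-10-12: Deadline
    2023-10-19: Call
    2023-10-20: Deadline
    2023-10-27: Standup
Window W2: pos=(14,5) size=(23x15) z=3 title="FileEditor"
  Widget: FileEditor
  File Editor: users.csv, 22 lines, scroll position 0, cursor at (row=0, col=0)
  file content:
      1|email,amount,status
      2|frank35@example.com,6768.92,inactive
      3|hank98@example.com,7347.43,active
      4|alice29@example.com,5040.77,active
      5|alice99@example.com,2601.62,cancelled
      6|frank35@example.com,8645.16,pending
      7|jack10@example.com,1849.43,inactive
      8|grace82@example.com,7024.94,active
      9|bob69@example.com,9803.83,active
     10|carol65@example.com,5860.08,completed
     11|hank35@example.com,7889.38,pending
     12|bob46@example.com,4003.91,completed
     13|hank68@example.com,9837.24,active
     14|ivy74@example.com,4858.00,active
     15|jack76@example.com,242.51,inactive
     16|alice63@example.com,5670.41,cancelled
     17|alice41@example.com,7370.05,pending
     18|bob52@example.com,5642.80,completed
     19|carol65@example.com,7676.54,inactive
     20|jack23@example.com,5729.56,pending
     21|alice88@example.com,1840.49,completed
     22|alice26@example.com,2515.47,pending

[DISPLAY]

      ┃ CalendarWidget                     ┃
      ┠────────────────────────────────────┨
      ┃            October 2023            ┃
      ┃Mo Tu We Th Fr Sa Su                ┃
      ┃       ┏━━━━━━━━━━━━━━━━━━━━━┓      ┃
      ┃ 2*  3 ┃ FileEditor          ┃      ┃
      ┃ 9 10 1┠─────────────────────┨      ┃
      ┃16 17 1┃█mail,amount,status ▲┃      ┃
      ┃23 24 2┃frank35@example.com,█┃      ┃
      ┃30 31  ┃hank98@example.com,7░┃      ┃
      ┃       ┃alice29@example.com,░┃      ┃
   ┏━━┃       ┃alice99@example.com,░┃      ┃
   ┃ S┃       ┃frank35@example.com,░┃      ┃
   ┠──┃       ┃jack10@example.com,1░┃      ┃
   ┃┌─┃       ┃grace82@example.com,░┃      ┃
   ┃│ ┃       ┃bob69@example.com,98░┃      ┃
   ┃├─┃       ┃carol65@example.com,░┃      ┃


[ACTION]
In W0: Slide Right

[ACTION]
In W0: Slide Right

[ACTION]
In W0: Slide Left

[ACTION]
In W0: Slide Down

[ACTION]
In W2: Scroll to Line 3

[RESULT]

      ┃ CalendarWidget                     ┃
      ┠────────────────────────────────────┨
      ┃            October 2023            ┃
      ┃Mo Tu We Th Fr Sa Su                ┃
      ┃       ┏━━━━━━━━━━━━━━━━━━━━━┓      ┃
      ┃ 2*  3 ┃ FileEditor          ┃      ┃
      ┃ 9 10 1┠─────────────────────┨      ┃
      ┃16 17 1┃hank98@example.com,7▲┃      ┃
      ┃23 24 2┃alice29@example.com,░┃      ┃
      ┃30 31  ┃alice99@example.com,█┃      ┃
      ┃       ┃frank35@example.com,░┃      ┃
   ┏━━┃       ┃jack10@example.com,1░┃      ┃
   ┃ S┃       ┃grace82@example.com,░┃      ┃
   ┠──┃       ┃bob69@example.com,98░┃      ┃
   ┃┌─┃       ┃carol65@example.com,░┃      ┃
   ┃│ ┃       ┃hank35@example.com,7░┃      ┃
   ┃├─┃       ┃bob46@example.com,40░┃      ┃


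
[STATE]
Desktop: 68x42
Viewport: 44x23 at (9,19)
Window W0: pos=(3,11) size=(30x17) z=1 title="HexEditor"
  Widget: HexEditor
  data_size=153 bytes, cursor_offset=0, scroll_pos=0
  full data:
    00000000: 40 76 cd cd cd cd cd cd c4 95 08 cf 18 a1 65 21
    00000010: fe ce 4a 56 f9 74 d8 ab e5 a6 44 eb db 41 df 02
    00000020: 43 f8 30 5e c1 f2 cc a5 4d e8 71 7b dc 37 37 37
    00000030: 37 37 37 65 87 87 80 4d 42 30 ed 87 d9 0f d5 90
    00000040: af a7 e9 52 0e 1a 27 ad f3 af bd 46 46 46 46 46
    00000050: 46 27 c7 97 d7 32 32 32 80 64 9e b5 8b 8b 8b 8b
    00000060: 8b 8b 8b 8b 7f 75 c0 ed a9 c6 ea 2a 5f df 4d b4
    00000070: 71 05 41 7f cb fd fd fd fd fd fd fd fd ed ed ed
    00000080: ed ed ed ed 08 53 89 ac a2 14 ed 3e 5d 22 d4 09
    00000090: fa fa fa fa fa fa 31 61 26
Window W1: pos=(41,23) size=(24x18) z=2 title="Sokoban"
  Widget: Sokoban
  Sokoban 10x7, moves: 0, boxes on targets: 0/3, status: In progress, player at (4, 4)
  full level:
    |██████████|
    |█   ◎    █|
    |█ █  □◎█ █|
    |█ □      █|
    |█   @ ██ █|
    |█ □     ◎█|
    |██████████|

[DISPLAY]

050  46 27 c7 97 d7 32 ┃                    
060  8b 8b 8b 8b 7f 75 ┃                    
070  71 05 41 7f cb fd ┃                    
080  ed ed ed ed 08 53 ┃                    
090  fa fa fa fa fa fa ┃        ┏━━━━━━━━━━━
                       ┃        ┃ Sokoban   
                       ┃        ┠───────────
                       ┃        ┃██████████ 
━━━━━━━━━━━━━━━━━━━━━━━┛        ┃█   ◎    █ 
                                ┃█ █  □◎█ █ 
                                ┃█ □      █ 
                                ┃█   @ ██ █ 
                                ┃█ □     ◎█ 
                                ┃██████████ 
                                ┃Moves: 0  0
                                ┃           
                                ┃           
                                ┃           
                                ┃           
                                ┃           
                                ┃           
                                ┗━━━━━━━━━━━
                                            


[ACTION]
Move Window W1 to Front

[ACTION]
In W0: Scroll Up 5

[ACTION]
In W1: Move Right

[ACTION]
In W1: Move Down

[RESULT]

050  46 27 c7 97 d7 32 ┃                    
060  8b 8b 8b 8b 7f 75 ┃                    
070  71 05 41 7f cb fd ┃                    
080  ed ed ed ed 08 53 ┃                    
090  fa fa fa fa fa fa ┃        ┏━━━━━━━━━━━
                       ┃        ┃ Sokoban   
                       ┃        ┠───────────
                       ┃        ┃██████████ 
━━━━━━━━━━━━━━━━━━━━━━━┛        ┃█   ◎    █ 
                                ┃█ █  □◎█ █ 
                                ┃█ □      █ 
                                ┃█     ██ █ 
                                ┃█ □  @  ◎█ 
                                ┃██████████ 
                                ┃Moves: 2  0
                                ┃           
                                ┃           
                                ┃           
                                ┃           
                                ┃           
                                ┃           
                                ┗━━━━━━━━━━━
                                            


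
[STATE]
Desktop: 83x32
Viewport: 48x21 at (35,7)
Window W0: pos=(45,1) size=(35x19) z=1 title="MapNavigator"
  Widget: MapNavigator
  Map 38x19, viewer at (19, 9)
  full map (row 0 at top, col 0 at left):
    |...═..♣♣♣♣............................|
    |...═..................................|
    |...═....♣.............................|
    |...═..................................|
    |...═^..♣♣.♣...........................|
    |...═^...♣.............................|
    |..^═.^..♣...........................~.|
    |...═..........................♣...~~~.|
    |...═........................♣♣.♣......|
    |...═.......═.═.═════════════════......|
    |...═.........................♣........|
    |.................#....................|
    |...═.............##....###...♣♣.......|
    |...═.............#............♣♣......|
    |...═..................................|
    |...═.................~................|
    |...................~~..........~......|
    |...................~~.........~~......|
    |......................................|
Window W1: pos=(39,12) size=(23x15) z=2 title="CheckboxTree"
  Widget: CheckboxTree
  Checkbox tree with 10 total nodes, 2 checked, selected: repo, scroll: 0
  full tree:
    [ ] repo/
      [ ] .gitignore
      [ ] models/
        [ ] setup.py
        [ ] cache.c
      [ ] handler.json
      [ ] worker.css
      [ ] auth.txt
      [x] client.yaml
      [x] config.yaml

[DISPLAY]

          ┃═^...♣...........................┃   
          ┃═.^..♣...........................┃   
          ┃═..........................♣...~~┃   
          ┃═........................♣♣.♣....┃   
          ┃═.......═.═.════@════════════....┃   
    ┏━━━━━━━━━━━━━━━━━━━━━┓..........♣......┃   
    ┃ CheckboxTree        ┃.................┃   
    ┠─────────────────────┨....###...♣♣.....┃   
    ┃>[-] repo/           ┃...........♣♣....┃   
    ┃   [ ] .gitignore    ┃.................┃   
    ┃   [ ] models/       ┃..~..............┃   
    ┃     [ ] setup.py    ┃~~..........~....┃   
    ┃     [ ] cache.c     ┃━━━━━━━━━━━━━━━━━┛   
    ┃   [ ] handler.json  ┃                     
    ┃   [ ] worker.css    ┃                     
    ┃   [ ] auth.txt      ┃                     
    ┃   [x] client.yaml   ┃                     
    ┃   [x] config.yaml   ┃                     
    ┃                     ┃                     
    ┗━━━━━━━━━━━━━━━━━━━━━┛                     
                                                


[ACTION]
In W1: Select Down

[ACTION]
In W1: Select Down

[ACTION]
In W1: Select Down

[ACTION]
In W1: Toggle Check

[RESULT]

          ┃═^...♣...........................┃   
          ┃═.^..♣...........................┃   
          ┃═..........................♣...~~┃   
          ┃═........................♣♣.♣....┃   
          ┃═.......═.═.════@════════════....┃   
    ┏━━━━━━━━━━━━━━━━━━━━━┓..........♣......┃   
    ┃ CheckboxTree        ┃.................┃   
    ┠─────────────────────┨....###...♣♣.....┃   
    ┃ [-] repo/           ┃...........♣♣....┃   
    ┃   [ ] .gitignore    ┃.................┃   
    ┃   [-] models/       ┃..~..............┃   
    ┃>    [x] setup.py    ┃~~..........~....┃   
    ┃     [ ] cache.c     ┃━━━━━━━━━━━━━━━━━┛   
    ┃   [ ] handler.json  ┃                     
    ┃   [ ] worker.css    ┃                     
    ┃   [ ] auth.txt      ┃                     
    ┃   [x] client.yaml   ┃                     
    ┃   [x] config.yaml   ┃                     
    ┃                     ┃                     
    ┗━━━━━━━━━━━━━━━━━━━━━┛                     
                                                


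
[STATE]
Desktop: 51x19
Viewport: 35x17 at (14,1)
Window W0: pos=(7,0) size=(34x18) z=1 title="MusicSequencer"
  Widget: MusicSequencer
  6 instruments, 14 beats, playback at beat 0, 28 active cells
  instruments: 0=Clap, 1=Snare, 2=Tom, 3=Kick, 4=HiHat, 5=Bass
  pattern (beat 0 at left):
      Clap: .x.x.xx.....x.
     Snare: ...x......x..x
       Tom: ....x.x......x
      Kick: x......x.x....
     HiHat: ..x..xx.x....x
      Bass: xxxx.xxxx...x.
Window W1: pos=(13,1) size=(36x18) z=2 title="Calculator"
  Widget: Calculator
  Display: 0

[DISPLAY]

━━━━━━━━━━━━━━━━━━━━━━━━━━━━━━━━━━┓
 Calculator                       ┃
──────────────────────────────────┨
                                 0┃
┌───┬───┬───┬───┐                 ┃
│ 7 │ 8 │ 9 │ ÷ │                 ┃
├───┼───┼───┼───┤                 ┃
│ 4 │ 5 │ 6 │ × │                 ┃
├───┼───┼───┼───┤                 ┃
│ 1 │ 2 │ 3 │ - │                 ┃
├───┼───┼───┼───┤                 ┃
│ 0 │ . │ = │ + │                 ┃
├───┼───┼───┼───┤                 ┃
│ C │ MC│ MR│ M+│                 ┃
└───┴───┴───┴───┘                 ┃
                                  ┃
                                  ┃


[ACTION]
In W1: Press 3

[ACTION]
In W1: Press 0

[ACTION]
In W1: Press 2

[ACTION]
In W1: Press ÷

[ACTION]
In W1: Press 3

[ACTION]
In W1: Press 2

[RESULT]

━━━━━━━━━━━━━━━━━━━━━━━━━━━━━━━━━━┓
 Calculator                       ┃
──────────────────────────────────┨
                                32┃
┌───┬───┬───┬───┐                 ┃
│ 7 │ 8 │ 9 │ ÷ │                 ┃
├───┼───┼───┼───┤                 ┃
│ 4 │ 5 │ 6 │ × │                 ┃
├───┼───┼───┼───┤                 ┃
│ 1 │ 2 │ 3 │ - │                 ┃
├───┼───┼───┼───┤                 ┃
│ 0 │ . │ = │ + │                 ┃
├───┼───┼───┼───┤                 ┃
│ C │ MC│ MR│ M+│                 ┃
└───┴───┴───┴───┘                 ┃
                                  ┃
                                  ┃


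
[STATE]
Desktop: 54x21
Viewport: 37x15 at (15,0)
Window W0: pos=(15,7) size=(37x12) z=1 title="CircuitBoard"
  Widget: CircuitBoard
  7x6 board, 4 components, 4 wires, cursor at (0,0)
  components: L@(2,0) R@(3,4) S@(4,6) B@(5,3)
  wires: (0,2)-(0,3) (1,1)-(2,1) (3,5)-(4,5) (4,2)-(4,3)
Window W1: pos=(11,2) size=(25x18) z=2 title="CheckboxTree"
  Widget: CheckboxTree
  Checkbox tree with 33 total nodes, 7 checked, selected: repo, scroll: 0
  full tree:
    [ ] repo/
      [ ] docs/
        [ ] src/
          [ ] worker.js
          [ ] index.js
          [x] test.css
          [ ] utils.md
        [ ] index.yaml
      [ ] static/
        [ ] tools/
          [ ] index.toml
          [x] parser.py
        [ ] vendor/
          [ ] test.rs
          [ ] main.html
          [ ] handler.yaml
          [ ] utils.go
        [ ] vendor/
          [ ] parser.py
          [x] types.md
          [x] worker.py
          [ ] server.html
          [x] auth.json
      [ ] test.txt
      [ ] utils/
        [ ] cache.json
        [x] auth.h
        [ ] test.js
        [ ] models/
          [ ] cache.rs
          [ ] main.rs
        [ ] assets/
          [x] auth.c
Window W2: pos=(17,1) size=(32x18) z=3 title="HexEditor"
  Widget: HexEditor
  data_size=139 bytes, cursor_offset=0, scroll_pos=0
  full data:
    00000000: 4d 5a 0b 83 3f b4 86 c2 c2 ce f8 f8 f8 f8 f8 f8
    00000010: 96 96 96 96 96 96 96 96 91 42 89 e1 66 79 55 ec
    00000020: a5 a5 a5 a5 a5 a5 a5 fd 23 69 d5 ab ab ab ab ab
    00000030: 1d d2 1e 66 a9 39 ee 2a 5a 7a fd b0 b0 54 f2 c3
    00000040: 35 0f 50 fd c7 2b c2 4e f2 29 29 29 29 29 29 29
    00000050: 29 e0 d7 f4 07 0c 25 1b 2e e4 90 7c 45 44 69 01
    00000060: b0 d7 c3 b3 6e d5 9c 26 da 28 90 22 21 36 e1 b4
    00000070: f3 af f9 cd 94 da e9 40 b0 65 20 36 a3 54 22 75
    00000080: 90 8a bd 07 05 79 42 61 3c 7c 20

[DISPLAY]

                                     
  ┏━━━━━━━━━━━━━━━━━━━━━━━━━━━━━━┓   
━━┃ HexEditor                    ┃   
ec┠──────────────────────────────┨   
──┃00000000  4D 5a 0b 83 3f b4 86┃   
] ┃00000010  96 96 96 96 96 96 96┃   
[-┃00000020  a5 a5 a5 a5 a5 a5 a5┃   
  ┃00000030  1d d2 1e 66 a9 39 ee┃━━┓
  ┃00000040  35 0f 50 fd c7 2b c2┃  ┃
  ┃00000050  29 e0 d7 f4 07 0c 25┃──┨
  ┃00000060  b0 d7 c3 b3 6e d5 9c┃  ┃
  ┃00000070  f3 af f9 cd 94 da e9┃  ┃
  ┃00000080  90 8a bd 07 05 79 42┃  ┃
[-┃                              ┃  ┃
  ┃                              ┃  ┃


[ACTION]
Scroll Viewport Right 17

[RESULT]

                                     
┏━━━━━━━━━━━━━━━━━━━━━━━━━━━━━━┓     
┃ HexEditor                    ┃     
┠──────────────────────────────┨     
┃00000000  4D 5a 0b 83 3f b4 86┃     
┃00000010  96 96 96 96 96 96 96┃     
┃00000020  a5 a5 a5 a5 a5 a5 a5┃     
┃00000030  1d d2 1e 66 a9 39 ee┃━━┓  
┃00000040  35 0f 50 fd c7 2b c2┃  ┃  
┃00000050  29 e0 d7 f4 07 0c 25┃──┨  
┃00000060  b0 d7 c3 b3 6e d5 9c┃  ┃  
┃00000070  f3 af f9 cd 94 da e9┃  ┃  
┃00000080  90 8a bd 07 05 79 42┃  ┃  
┃                              ┃  ┃  
┃                              ┃  ┃  


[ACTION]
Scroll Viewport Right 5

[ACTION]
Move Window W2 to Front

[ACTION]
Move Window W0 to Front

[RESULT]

                                     
┏━━━━━━━━━━━━━━━━━━━━━━━━━━━━━━┓     
┃ HexEditor                    ┃     
┠──────────────────────────────┨     
┃00000000  4D 5a 0b 83 3f b4 86┃     
┃00000010  96 96 96 96 96 96 96┃     
┃00000020  a5 a5 a5 a5 a5 a5 a5┃     
━━━━━━━━━━━━━━━━━━━━━━━━━━━━━━━━━━┓  
CircuitBoard                      ┃  
──────────────────────────────────┨  
  0 1 2 3 4 5 6                   ┃  
  [.]      · ─ ·                  ┃  
                                  ┃  
       ·                          ┃  
       │                          ┃  
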